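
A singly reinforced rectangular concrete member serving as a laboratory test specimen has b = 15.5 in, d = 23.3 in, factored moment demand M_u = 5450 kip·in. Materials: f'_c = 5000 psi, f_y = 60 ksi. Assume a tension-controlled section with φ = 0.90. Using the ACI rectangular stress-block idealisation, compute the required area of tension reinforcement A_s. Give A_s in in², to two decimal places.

A_s ≈ 4.78 in²

M_n = M_u/φ = 5450/0.90 = 6055.56 kip·in.
From M_n = 0.85 f'_c a b (d − a/2):
a = d − √(d² − 2M_n/(0.85 f'_c b)) = 23.3 − √(23.3² − 2 × 6055.56/(0.85 × 5 × 15.5)) = 4.352 in.
A_s = 0.85 f'_c a b / f_y = 0.85 × 5 × 4.352 × 15.5 / 60 = 4.778 in².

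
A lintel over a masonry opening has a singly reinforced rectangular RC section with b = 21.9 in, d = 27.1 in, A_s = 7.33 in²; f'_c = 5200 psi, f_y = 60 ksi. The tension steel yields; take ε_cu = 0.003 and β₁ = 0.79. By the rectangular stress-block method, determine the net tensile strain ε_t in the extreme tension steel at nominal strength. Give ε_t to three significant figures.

ε_t ≈ 0.0111

a = A_s f_y/(0.85 f'_c b) = 4.543 in.
β₁ = 0.79, so c = a/β₁ = 4.543/0.79 = 5.751 in.
From the linear strain diagram with ε_cu = 0.003: ε_t = 0.003 (d − c)/c = 0.003 × (27.1 − 5.751)/5.751 = 0.0111.
Since ε_t ≥ 0.005, the section is tension-controlled.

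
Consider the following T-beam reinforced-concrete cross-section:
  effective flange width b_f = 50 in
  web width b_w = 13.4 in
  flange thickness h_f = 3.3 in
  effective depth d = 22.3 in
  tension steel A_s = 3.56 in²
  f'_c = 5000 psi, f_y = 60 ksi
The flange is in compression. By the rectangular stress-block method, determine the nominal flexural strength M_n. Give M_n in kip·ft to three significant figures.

M_n ≈ 388 kip·ft

Tension: T = A_s f_y = 3.56 × 60 = 213.6 kips.
Try a within the flange: a = T/(0.85 f'_c b_f) = 213.6/(0.85 × 5 × 50) = 1.005 in.
Since a = 1.005 ≤ h_f = 3.3 in, the stress block lies entirely in the flange; analyse as a rectangular beam of width b_f.
M_n = T(d − a/2) = 213.6 × (22.3 − 0.5025) = 4655.9 kip·in.
M_n = 4655.9/12 = 387.99 kip·ft.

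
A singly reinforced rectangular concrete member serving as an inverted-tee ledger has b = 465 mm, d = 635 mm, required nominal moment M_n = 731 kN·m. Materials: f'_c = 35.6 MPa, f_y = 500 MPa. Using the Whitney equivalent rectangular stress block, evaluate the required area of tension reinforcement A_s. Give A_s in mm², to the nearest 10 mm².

With M_n = 0.85 f'_c a b (d − a/2), solve the quadratic for a:
a = d − √(d² − 2M_n/(0.85 f'_c b)) = 635 − √(635² − 2 × 731×10⁶/(0.85 × 35.6 × 465)) = 87.90 mm.
A_s = 0.85 f'_c a b / f_y = 0.85 × 35.6 × 87.90 × 465 / 500 = 2473.7 mm².

A_s ≈ 2470 mm²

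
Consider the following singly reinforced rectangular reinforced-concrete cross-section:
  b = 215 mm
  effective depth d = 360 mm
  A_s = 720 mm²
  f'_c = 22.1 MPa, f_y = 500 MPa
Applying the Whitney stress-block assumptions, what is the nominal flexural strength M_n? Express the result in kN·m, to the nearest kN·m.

T = A_s f_y = 720 × 500 = 360000 N = 360 kN.
From C = T: a = T/(0.85 f'_c b) = 360000/(0.85 × 22.1 × 215) = 89.14 mm.
M_n = T(d − a/2) = 360 kN × (360 − 44.57) mm = 113.55 kN·m.

M_n ≈ 114 kN·m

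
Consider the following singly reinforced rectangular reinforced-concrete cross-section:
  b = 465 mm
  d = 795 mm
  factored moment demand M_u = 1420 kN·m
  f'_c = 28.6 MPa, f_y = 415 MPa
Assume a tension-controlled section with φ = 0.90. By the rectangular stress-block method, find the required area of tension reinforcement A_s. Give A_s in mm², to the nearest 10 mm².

M_n = M_u/φ = 1420/0.90 = 1577.78 kN·m.
With M_n = 0.85 f'_c a b (d − a/2), solve the quadratic for a:
a = d − √(d² − 2M_n/(0.85 f'_c b)) = 795 − √(795² − 2 × 1577.78×10⁶/(0.85 × 28.6 × 465)) = 200.97 mm.
A_s = 0.85 f'_c a b / f_y = 0.85 × 28.6 × 200.97 × 465 / 415 = 5474.2 mm².

A_s ≈ 5470 mm²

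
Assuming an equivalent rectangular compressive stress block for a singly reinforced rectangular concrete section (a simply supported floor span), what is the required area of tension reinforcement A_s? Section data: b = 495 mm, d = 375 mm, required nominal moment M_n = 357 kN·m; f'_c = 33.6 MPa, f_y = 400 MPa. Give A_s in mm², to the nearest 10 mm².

With M_n = 0.85 f'_c a b (d − a/2), solve the quadratic for a:
a = d − √(d² − 2M_n/(0.85 f'_c b)) = 375 − √(375² − 2 × 357×10⁶/(0.85 × 33.6 × 495)) = 74.80 mm.
A_s = 0.85 f'_c a b / f_y = 0.85 × 33.6 × 74.80 × 495 / 400 = 2643.7 mm².

A_s ≈ 2640 mm²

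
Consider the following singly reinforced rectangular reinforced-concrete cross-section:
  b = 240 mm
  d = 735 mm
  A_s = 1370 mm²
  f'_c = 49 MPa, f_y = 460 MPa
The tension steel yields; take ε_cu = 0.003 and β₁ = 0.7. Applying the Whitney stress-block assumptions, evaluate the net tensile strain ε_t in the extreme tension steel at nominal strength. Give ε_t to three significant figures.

ε_t ≈ 0.0215

a = A_s f_y/(0.85 f'_c b) = 63.05 mm.
β₁ = 0.7, so c = a/β₁ = 63.05/0.7 = 90.07 mm.
From the linear strain diagram with ε_cu = 0.003: ε_t = 0.003 (d − c)/c = 0.003 × (735 − 90.07)/90.07 = 0.0215.
Since ε_t ≥ 0.005, the section is tension-controlled.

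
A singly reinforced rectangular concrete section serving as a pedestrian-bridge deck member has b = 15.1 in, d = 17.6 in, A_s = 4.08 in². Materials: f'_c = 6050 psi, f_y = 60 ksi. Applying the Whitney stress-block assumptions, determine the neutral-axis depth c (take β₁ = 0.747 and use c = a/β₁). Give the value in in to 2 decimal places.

c ≈ 4.22 in

T = A_s f_y = 4.08 × 60 = 244.8 kips.
a = T/(0.85 f'_c b) = 244.8/(0.85 × 6.05 × 15.1) = 3.1525 in.
With β₁ = 0.747, c = a/β₁ = 3.1525/0.747 = 4.22 in.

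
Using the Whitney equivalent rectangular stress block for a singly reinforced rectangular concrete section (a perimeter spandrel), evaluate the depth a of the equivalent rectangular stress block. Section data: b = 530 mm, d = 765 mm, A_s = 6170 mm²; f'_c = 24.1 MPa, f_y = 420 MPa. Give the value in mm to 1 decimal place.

T = A_s f_y = 6170 × 420 = 2591400 N = 2591.4 kN.
Setting C = 0.85 f'_c a b equal to T: a = 2591400/(0.85 × 24.1 × 530) = 238.7 mm.

a ≈ 238.7 mm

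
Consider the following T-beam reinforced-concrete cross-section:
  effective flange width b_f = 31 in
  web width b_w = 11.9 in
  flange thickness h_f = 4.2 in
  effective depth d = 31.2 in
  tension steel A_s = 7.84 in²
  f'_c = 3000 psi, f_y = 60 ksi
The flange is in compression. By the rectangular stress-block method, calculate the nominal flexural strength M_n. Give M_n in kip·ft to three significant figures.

M_n ≈ 1090 kip·ft

Tension: T = A_s f_y = 7.84 × 60 = 470.4 kips.
Try a within the flange: a = T/(0.85 f'_c b_f) = 470.4/(0.85 × 3 × 31) = 5.951 in.
a = 5.951 > h_f = 4.2 in: the block extends into the web. Split into flange-overhang and web parts.
C_f = 0.85 f'_c (b_f − b_w) h_f = 0.85 × 3 × (31 − 11.9) × 4.2 = 204.6 kips.
Remaining web compression depth: a_w = (T − C_f)/(0.85 f'_c b_w) = (470.4 − 204.6)/(0.85 × 3 × 11.9) = 8.759 in.
M_n = C_f(d − h_f/2) + (T − C_f)(d − a_w/2) = 204.6 × (31.2 − 2.1) + 265.8 × (31.2 − 4.3795) = 5953.9 + 7128.9 = 13082.8 kip·in.
M_n = 13082.8/12 = 1090.23 kip·ft.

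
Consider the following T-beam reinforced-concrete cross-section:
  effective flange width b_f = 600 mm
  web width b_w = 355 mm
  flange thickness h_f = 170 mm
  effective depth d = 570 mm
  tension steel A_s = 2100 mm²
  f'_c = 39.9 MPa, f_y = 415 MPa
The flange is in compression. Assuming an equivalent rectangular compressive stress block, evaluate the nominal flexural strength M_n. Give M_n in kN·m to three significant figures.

Tension: T = A_s f_y = 2100 × 415 = 871500 N.
Try a within the flange: a = T/(0.85 f'_c b_f) = 871500/(0.85 × 39.9 × 600) = 42.83 mm.
Since a = 42.83 ≤ h_f = 170 mm, the stress block lies entirely in the flange; analyse as a rectangular beam of width b_f.
M_n = T(d − a/2) = 871500 × (570 − 21.415) = 478.09 × 10⁶ N·mm.
M_n = 478.09 kN·m.

M_n ≈ 478 kN·m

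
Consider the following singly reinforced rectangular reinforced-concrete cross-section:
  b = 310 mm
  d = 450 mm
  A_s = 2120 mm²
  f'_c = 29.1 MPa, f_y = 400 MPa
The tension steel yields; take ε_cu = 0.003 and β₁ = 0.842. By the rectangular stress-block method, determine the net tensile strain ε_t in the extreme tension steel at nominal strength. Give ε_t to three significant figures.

a = A_s f_y/(0.85 f'_c b) = 110.59 mm.
β₁ = 0.842, so c = a/β₁ = 110.59/0.842 = 131.34 mm.
From the linear strain diagram with ε_cu = 0.003: ε_t = 0.003 (d − c)/c = 0.003 × (450 − 131.34)/131.34 = 0.00728.
Since ε_t ≥ 0.005, the section is tension-controlled.

ε_t ≈ 0.00728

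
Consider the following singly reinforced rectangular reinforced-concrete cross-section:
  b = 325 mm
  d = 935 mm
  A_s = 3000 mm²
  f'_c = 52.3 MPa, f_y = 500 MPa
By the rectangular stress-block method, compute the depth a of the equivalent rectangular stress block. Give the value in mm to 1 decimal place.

T = A_s f_y = 3000 × 500 = 1500000 N = 1500 kN.
Setting C = 0.85 f'_c a b equal to T: a = 1500000/(0.85 × 52.3 × 325) = 103.8 mm.

a ≈ 103.8 mm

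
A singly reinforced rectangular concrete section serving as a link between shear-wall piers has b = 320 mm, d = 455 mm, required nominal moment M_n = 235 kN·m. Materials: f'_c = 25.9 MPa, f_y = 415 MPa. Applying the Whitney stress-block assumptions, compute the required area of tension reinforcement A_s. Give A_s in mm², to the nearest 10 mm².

A_s ≈ 1370 mm²

With M_n = 0.85 f'_c a b (d − a/2), solve the quadratic for a:
a = d − √(d² − 2M_n/(0.85 f'_c b)) = 455 − √(455² − 2 × 235×10⁶/(0.85 × 25.9 × 320)) = 80.42 mm.
A_s = 0.85 f'_c a b / f_y = 0.85 × 25.9 × 80.42 × 320 / 415 = 1365.2 mm².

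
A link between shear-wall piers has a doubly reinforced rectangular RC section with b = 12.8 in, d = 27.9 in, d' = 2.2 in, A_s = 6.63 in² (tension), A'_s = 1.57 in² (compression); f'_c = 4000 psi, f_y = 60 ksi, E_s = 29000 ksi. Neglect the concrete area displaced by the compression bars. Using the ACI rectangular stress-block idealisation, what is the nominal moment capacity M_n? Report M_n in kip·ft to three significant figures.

Assume both steels yield.
a = (A_s − A'_s) f_y/(0.85 f'_c b) = (6.63 − 1.57) × 60/(0.85 × 4 × 12.8) = 6.976 in.
c = a/β₁ = 6.976/0.85 = 8.207 in; ε'_s = 0.003(c − d')/c = 0.0022 ≥ ε_y = 0.0021, so the compression steel yields.
M_n = (A_s − A'_s) f_y (d − a/2) + A'_s f_y (d − d') = 303.6 × (27.9 − 3.488) + 94.2 × (27.9 − 2.2) = 7411.5 + 2420.9 = 9832.4 kip·in = 9832.4/12 = 819.37 kip·ft.

M_n ≈ 819 kip·ft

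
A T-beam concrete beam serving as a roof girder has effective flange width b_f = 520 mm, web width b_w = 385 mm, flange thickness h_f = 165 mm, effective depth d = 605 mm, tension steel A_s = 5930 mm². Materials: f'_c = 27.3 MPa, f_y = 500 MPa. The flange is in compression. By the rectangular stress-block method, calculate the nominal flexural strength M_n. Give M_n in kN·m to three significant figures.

M_n ≈ 1420 kN·m

Tension: T = A_s f_y = 5930 × 500 = 2965000 N.
Try a within the flange: a = T/(0.85 f'_c b_f) = 2965000/(0.85 × 27.3 × 520) = 245.72 mm.
a = 245.72 > h_f = 165 mm: the block extends into the web. Split into flange-overhang and web parts.
C_f = 0.85 f'_c (b_f − b_w) h_f = 0.85 × 27.3 × (520 − 385) × 165 = 516891 N.
Remaining web compression depth: a_w = (T − C_f)/(0.85 f'_c b_w) = (2965000 − 516891)/(0.85 × 27.3 × 385) = 274.02 mm.
M_n = C_f(d − h_f/2) + (T − C_f)(d − a_w/2) = 516891 × (605 − 82.5) + 2448109 × (605 − 137.01) = 270.08 + 1145.69 = 1415.77 × 10⁶ N·mm.
M_n = 1415.77 kN·m.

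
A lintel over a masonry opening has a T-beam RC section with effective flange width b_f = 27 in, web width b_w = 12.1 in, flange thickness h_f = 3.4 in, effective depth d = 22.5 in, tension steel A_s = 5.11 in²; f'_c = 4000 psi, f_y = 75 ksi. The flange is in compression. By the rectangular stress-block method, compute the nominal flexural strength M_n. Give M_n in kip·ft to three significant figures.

Tension: T = A_s f_y = 5.11 × 75 = 383.25 kips.
Try a within the flange: a = T/(0.85 f'_c b_f) = 383.25/(0.85 × 4 × 27) = 4.175 in.
a = 4.175 > h_f = 3.4 in: the block extends into the web. Split into flange-overhang and web parts.
C_f = 0.85 f'_c (b_f − b_w) h_f = 0.85 × 4 × (27 − 12.1) × 3.4 = 172.2 kips.
Remaining web compression depth: a_w = (T − C_f)/(0.85 f'_c b_w) = (383.25 − 172.2)/(0.85 × 4 × 12.1) = 5.130 in.
M_n = C_f(d − h_f/2) + (T − C_f)(d − a_w/2) = 172.2 × (22.5 − 1.7) + 211.05 × (22.5 − 2.565) = 3581.8 + 4207.3 = 7789.1 kip·in.
M_n = 7789.1/12 = 649.09 kip·ft.

M_n ≈ 649 kip·ft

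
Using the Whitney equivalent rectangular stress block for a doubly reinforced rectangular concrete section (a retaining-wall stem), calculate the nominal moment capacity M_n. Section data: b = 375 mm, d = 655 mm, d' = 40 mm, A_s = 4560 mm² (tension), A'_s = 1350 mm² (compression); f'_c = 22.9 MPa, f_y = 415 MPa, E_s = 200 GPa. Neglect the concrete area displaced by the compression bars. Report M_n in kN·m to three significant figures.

M_n ≈ 1100 kN·m

Assume both tension and compression steel yield.
Net tension couple steel: A_s − A'_s = 3210 mm².
a = (A_s − A'_s) f_y / (0.85 f'_c b) = 1332150/(0.85 × 22.9 × 375) = 182.50 mm.
c = a/β₁ = 182.50/0.85 = 214.71 mm; ε'_s = 0.003(c − d')/c = 0.0024 ≥ f_y/E_s = 0.0021, so compression steel does yield.
M_n = (A_s − A'_s) f_y (d − a/2) + A'_s f_y (d − d') = [1332150 × (655 − 91.25) + 560250 × (655 − 40)] × 10⁻⁶ = 751.00 + 344.55 = 1095.55 kN·m.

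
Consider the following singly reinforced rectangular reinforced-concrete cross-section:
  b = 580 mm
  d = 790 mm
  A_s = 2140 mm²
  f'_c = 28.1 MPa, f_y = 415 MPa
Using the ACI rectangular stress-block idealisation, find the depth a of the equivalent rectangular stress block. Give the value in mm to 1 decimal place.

a ≈ 64.1 mm

T = A_s f_y = 2140 × 415 = 888100 N = 888.1 kN.
Setting C = 0.85 f'_c a b equal to T: a = 888100/(0.85 × 28.1 × 580) = 64.1 mm.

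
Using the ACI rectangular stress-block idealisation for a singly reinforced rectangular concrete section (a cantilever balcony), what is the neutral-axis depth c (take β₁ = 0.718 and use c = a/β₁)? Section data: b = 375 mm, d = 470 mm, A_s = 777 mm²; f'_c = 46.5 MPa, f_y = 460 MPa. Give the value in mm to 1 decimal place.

c ≈ 33.6 mm

T = A_s f_y = 777 × 460 = 357420 N = 357.42 kN.
Setting C = 0.85 f'_c a b equal to T: a = 357420/(0.85 × 46.5 × 375) = 24.114 mm.
With β₁ = 0.718, c = a/β₁ = 24.114/0.718 = 33.6 mm.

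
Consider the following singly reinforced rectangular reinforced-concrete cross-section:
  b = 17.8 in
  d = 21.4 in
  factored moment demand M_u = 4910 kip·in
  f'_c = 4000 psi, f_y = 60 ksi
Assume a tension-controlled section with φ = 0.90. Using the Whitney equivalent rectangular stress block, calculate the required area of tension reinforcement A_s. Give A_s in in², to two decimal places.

A_s ≈ 4.78 in²

M_n = M_u/φ = 4910/0.90 = 5455.56 kip·in.
From M_n = 0.85 f'_c a b (d − a/2):
a = d − √(d² − 2M_n/(0.85 f'_c b)) = 21.4 − √(21.4² − 2 × 5455.56/(0.85 × 4 × 17.8)) = 4.737 in.
A_s = 0.85 f'_c a b / f_y = 0.85 × 4 × 4.737 × 17.8 / 60 = 4.778 in².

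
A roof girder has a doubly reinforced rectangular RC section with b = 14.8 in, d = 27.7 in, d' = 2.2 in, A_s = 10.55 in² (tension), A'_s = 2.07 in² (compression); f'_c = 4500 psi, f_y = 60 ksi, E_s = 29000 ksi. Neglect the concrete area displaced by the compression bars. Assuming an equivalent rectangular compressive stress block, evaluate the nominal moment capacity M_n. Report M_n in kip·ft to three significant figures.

Assume both steels yield.
a = (A_s − A'_s) f_y/(0.85 f'_c b) = (10.55 − 2.07) × 60/(0.85 × 4.5 × 14.8) = 8.988 in.
c = a/β₁ = 8.988/0.825 = 10.895 in; ε'_s = 0.003(c − d')/c = 0.0024 ≥ ε_y = 0.0021, so the compression steel yields.
M_n = (A_s − A'_s) f_y (d − a/2) + A'_s f_y (d − d') = 508.8 × (27.7 − 4.494) + 124.2 × (27.7 − 2.2) = 11807.2 + 3167.1 = 14974.3 kip·in = 14974.3/12 = 1247.86 kip·ft.

M_n ≈ 1250 kip·ft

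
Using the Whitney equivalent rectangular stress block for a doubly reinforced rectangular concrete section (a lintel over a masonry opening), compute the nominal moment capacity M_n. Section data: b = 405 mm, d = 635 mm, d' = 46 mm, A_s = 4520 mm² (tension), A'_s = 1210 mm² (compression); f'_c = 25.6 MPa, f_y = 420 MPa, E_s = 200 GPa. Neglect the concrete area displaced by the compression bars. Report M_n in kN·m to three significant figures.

M_n ≈ 1070 kN·m

Assume both tension and compression steel yield.
Net tension couple steel: A_s − A'_s = 3310 mm².
a = (A_s − A'_s) f_y / (0.85 f'_c b) = 1390200/(0.85 × 25.6 × 405) = 157.75 mm.
c = a/β₁ = 157.75/0.85 = 185.59 mm; ε'_s = 0.003(c − d')/c = 0.0023 ≥ f_y/E_s = 0.0021, so compression steel does yield.
M_n = (A_s − A'_s) f_y (d − a/2) + A'_s f_y (d − d') = [1390200 × (635 − 78.875) + 508200 × (635 − 46)] × 10⁻⁶ = 773.12 + 299.33 = 1072.45 kN·m.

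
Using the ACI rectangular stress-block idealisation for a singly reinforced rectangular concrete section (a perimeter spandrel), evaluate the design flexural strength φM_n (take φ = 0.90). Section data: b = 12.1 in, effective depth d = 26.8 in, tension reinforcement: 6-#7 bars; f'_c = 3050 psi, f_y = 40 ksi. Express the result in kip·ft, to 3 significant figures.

A_s = 6 × 0.6 = 3.6 in².
T = A_s f_y = 3.6 × 40 = 144 kips.
a = T/(0.85 f'_c b) = 144/(0.85 × 3.05 × 12.1) = 4.590 in.
M_n = T(d − a/2) = 144 × (26.8 − 2.295) = 3528.7 kip·in = 3528.7/12 = 294.06 kip·ft.
φM_n = 0.90 × 294.06 = 264.65 kip·ft.

φM_n ≈ 265 kip·ft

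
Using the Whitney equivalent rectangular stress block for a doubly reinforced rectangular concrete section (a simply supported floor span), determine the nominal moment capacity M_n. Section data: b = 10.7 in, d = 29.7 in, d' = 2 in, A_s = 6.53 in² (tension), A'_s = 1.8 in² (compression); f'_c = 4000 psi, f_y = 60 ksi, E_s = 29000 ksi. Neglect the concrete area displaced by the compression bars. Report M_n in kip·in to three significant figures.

M_n ≈ 10300 kip·in

Assume both steels yield.
a = (A_s − A'_s) f_y/(0.85 f'_c b) = (6.53 − 1.8) × 60/(0.85 × 4 × 10.7) = 7.801 in.
c = a/β₁ = 7.801/0.85 = 9.178 in; ε'_s = 0.003(c − d')/c = 0.0023 ≥ ε_y = 0.0021, so the compression steel yields.
M_n = (A_s − A'_s) f_y (d − a/2) + A'_s f_y (d − d') = 283.8 × (29.7 − 3.9005) + 108 × (29.7 − 2) = 7321.9 + 2991.6 = 10313.5 kip·in.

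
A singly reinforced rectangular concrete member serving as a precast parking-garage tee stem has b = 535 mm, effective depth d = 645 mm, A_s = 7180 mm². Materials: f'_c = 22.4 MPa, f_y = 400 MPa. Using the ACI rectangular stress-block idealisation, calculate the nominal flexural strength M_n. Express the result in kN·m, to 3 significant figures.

T = A_s f_y = 7180 × 400 = 2872000 N = 2872 kN.
From C = T: a = T/(0.85 f'_c b) = 2872000/(0.85 × 22.4 × 535) = 281.94 mm.
M_n = T(d − a/2) = 2872 kN × (645 − 140.97) mm = 1447.57 kN·m.

M_n ≈ 1450 kN·m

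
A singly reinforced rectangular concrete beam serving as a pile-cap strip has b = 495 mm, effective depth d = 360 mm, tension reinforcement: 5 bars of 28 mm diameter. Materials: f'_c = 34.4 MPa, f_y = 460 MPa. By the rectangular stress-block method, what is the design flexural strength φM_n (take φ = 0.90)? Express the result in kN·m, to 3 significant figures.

φM_n ≈ 397 kN·m

A_s = 5 × 616 = 3080 mm².
T = A_s f_y = 3080 × 460 = 1416800 N = 1416.8 kN.
From C = T: a = T/(0.85 f'_c b) = 1416800/(0.85 × 34.4 × 495) = 97.89 mm.
M_n = T(d − a/2) = 1416.8 kN × (360 − 48.945) mm = 440.70 kN·m.
φM_n = 0.90 × 440.70 = 396.63 kN·m.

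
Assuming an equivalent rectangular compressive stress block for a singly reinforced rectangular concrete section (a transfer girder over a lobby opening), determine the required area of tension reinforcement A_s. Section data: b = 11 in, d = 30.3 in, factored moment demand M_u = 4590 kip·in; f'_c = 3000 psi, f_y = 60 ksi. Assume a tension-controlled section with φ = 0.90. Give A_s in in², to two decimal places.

M_n = M_u/φ = 4590/0.90 = 5100 kip·in.
From M_n = 0.85 f'_c a b (d − a/2):
a = d − √(d² − 2M_n/(0.85 f'_c b)) = 30.3 − √(30.3² − 2 × 5100/(0.85 × 3 × 11)) = 6.753 in.
A_s = 0.85 f'_c a b / f_y = 0.85 × 3 × 6.753 × 11 / 60 = 3.157 in².

A_s ≈ 3.16 in²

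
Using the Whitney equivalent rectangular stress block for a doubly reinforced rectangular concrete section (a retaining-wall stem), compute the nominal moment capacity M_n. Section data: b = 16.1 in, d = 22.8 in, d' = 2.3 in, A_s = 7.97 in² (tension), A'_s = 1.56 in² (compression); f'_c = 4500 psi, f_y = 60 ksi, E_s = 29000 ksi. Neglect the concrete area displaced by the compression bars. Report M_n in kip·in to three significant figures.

M_n ≈ 9490 kip·in

Assume both steels yield.
a = (A_s − A'_s) f_y/(0.85 f'_c b) = (7.97 − 1.56) × 60/(0.85 × 4.5 × 16.1) = 6.245 in.
c = a/β₁ = 6.245/0.825 = 7.570 in; ε'_s = 0.003(c − d')/c = 0.0021 ≥ ε_y = 0.0021, so the compression steel yields.
M_n = (A_s − A'_s) f_y (d − a/2) + A'_s f_y (d − d') = 384.6 × (22.8 − 3.1225) + 93.6 × (22.8 − 2.3) = 7568.0 + 1918.8 = 9486.8 kip·in.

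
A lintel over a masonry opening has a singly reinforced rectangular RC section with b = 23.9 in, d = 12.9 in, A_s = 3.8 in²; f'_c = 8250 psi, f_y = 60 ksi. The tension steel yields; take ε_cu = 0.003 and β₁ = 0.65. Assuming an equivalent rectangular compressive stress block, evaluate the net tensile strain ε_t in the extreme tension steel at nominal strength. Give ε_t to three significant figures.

a = A_s f_y/(0.85 f'_c b) = 1.360 in.
β₁ = 0.65, so c = a/β₁ = 1.360/0.65 = 2.092 in.
From the linear strain diagram with ε_cu = 0.003: ε_t = 0.003 (d − c)/c = 0.003 × (12.9 − 2.092)/2.092 = 0.0155.
Since ε_t ≥ 0.005, the section is tension-controlled.

ε_t ≈ 0.0155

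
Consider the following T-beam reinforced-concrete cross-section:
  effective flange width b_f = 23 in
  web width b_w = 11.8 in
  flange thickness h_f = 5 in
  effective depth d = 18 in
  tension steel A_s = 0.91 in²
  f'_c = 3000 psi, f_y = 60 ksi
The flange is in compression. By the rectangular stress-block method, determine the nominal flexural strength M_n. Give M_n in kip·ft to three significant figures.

M_n ≈ 79.8 kip·ft

Tension: T = A_s f_y = 0.91 × 60 = 54.6 kips.
Try a within the flange: a = T/(0.85 f'_c b_f) = 54.6/(0.85 × 3 × 23) = 0.931 in.
Since a = 0.931 ≤ h_f = 5 in, the stress block lies entirely in the flange; analyse as a rectangular beam of width b_f.
M_n = T(d − a/2) = 54.6 × (18 − 0.4655) = 957.4 kip·in.
M_n = 957.4/12 = 79.78 kip·ft.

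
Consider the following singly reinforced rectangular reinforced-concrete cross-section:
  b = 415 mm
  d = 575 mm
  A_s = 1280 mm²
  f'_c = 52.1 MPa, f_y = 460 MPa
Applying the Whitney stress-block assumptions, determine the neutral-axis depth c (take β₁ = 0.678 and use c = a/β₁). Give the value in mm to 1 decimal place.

T = A_s f_y = 1280 × 460 = 588800 N = 588.8 kN.
Setting C = 0.85 f'_c a b equal to T: a = 588800/(0.85 × 52.1 × 415) = 32.038 mm.
With β₁ = 0.678, c = a/β₁ = 32.038/0.678 = 47.3 mm.

c ≈ 47.3 mm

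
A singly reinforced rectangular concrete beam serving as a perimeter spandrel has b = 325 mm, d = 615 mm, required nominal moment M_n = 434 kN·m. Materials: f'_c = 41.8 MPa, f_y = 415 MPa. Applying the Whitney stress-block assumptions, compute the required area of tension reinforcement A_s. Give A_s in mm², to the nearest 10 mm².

With M_n = 0.85 f'_c a b (d − a/2), solve the quadratic for a:
a = d − √(d² − 2M_n/(0.85 f'_c b)) = 615 − √(615² − 2 × 434×10⁶/(0.85 × 41.8 × 325)) = 64.50 mm.
A_s = 0.85 f'_c a b / f_y = 0.85 × 41.8 × 64.50 × 325 / 415 = 1794.7 mm².

A_s ≈ 1790 mm²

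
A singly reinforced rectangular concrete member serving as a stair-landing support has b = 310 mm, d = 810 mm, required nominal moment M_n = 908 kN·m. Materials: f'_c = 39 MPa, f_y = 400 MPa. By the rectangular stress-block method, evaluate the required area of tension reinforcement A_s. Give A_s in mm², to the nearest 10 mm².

A_s ≈ 3020 mm²

With M_n = 0.85 f'_c a b (d − a/2), solve the quadratic for a:
a = d − √(d² − 2M_n/(0.85 f'_c b)) = 810 − √(810² − 2 × 908×10⁶/(0.85 × 39 × 310)) = 117.62 mm.
A_s = 0.85 f'_c a b / f_y = 0.85 × 39 × 117.62 × 310 / 400 = 3021.8 mm².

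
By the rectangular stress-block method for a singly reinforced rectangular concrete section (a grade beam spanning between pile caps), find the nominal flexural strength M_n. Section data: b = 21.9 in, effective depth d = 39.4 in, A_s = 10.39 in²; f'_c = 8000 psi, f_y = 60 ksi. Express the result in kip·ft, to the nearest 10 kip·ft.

M_n ≈ 1940 kip·ft

T = A_s f_y = 10.39 × 60 = 623.4 kips.
a = T/(0.85 f'_c b) = 623.4/(0.85 × 8 × 21.9) = 4.186 in.
M_n = T(d − a/2) = 623.4 × (39.4 − 2.093) = 23257.2 kip·in = 23257.2/12 = 1938.10 kip·ft.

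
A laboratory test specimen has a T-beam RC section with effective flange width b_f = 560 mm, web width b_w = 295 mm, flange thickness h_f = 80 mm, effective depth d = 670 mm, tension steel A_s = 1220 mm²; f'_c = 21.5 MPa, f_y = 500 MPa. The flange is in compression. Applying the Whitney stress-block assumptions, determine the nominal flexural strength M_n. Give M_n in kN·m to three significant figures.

M_n ≈ 391 kN·m

Tension: T = A_s f_y = 1220 × 500 = 610000 N.
Try a within the flange: a = T/(0.85 f'_c b_f) = 610000/(0.85 × 21.5 × 560) = 59.61 mm.
Since a = 59.61 ≤ h_f = 80 mm, the stress block lies entirely in the flange; analyse as a rectangular beam of width b_f.
M_n = T(d − a/2) = 610000 × (670 − 29.805) = 390.52 × 10⁶ N·mm.
M_n = 390.52 kN·m.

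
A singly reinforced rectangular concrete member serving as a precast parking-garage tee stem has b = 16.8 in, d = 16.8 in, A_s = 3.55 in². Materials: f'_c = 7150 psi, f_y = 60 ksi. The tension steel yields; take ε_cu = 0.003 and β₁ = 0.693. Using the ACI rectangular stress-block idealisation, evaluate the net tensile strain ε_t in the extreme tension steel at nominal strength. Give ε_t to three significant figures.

ε_t ≈ 0.0137

a = A_s f_y/(0.85 f'_c b) = 2.086 in.
β₁ = 0.693, so c = a/β₁ = 2.086/0.693 = 3.010 in.
From the linear strain diagram with ε_cu = 0.003: ε_t = 0.003 (d − c)/c = 0.003 × (16.8 − 3.010)/3.010 = 0.0137.
Since ε_t ≥ 0.005, the section is tension-controlled.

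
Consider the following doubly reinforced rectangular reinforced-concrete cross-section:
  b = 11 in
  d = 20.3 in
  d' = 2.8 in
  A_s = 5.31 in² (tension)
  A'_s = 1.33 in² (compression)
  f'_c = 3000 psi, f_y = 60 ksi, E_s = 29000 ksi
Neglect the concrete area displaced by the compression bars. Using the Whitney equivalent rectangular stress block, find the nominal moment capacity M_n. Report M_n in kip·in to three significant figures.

M_n ≈ 5230 kip·in

Assume both steels yield.
a = (A_s − A'_s) f_y/(0.85 f'_c b) = (5.31 − 1.33) × 60/(0.85 × 3 × 11) = 8.513 in.
c = a/β₁ = 8.513/0.85 = 10.015 in; ε'_s = 0.003(c − d')/c = 0.0022 ≥ ε_y = 0.0021, so the compression steel yields.
M_n = (A_s − A'_s) f_y (d − a/2) + A'_s f_y (d − d') = 238.8 × (20.3 − 4.2565) + 79.8 × (20.3 − 2.8) = 3831.2 + 1396.5 = 5227.7 kip·in.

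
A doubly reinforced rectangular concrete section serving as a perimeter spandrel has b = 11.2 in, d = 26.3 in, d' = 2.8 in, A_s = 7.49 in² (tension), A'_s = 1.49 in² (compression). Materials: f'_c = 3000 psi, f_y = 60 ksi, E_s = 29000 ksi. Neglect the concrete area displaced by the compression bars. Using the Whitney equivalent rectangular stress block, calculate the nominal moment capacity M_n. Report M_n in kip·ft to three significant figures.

M_n ≈ 775 kip·ft

Assume both steels yield.
a = (A_s − A'_s) f_y/(0.85 f'_c b) = (7.49 − 1.49) × 60/(0.85 × 3 × 11.2) = 12.605 in.
c = a/β₁ = 12.605/0.85 = 14.829 in; ε'_s = 0.003(c − d')/c = 0.0024 ≥ ε_y = 0.0021, so the compression steel yields.
M_n = (A_s − A'_s) f_y (d − a/2) + A'_s f_y (d − d') = 360 × (26.3 − 6.3025) + 89.4 × (26.3 − 2.8) = 7199.1 + 2100.9 = 9300.0 kip·in = 9300.0/12 = 775.00 kip·ft.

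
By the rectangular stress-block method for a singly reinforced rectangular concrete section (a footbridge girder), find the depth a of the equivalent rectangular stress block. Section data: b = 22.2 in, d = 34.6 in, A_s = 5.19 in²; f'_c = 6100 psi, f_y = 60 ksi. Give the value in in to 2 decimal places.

a ≈ 2.71 in

T = A_s f_y = 5.19 × 60 = 311.4 kips.
a = T/(0.85 f'_c b) = 311.4/(0.85 × 6.1 × 22.2) = 2.71 in.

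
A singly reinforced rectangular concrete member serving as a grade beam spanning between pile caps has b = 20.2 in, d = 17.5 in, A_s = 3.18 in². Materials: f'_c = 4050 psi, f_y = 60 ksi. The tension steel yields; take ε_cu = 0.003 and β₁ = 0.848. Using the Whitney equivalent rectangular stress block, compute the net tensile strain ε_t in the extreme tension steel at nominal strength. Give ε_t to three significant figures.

ε_t ≈ 0.0132

a = A_s f_y/(0.85 f'_c b) = 2.744 in.
β₁ = 0.848, so c = a/β₁ = 2.744/0.848 = 3.236 in.
From the linear strain diagram with ε_cu = 0.003: ε_t = 0.003 (d − c)/c = 0.003 × (17.5 − 3.236)/3.236 = 0.0132.
Since ε_t ≥ 0.005, the section is tension-controlled.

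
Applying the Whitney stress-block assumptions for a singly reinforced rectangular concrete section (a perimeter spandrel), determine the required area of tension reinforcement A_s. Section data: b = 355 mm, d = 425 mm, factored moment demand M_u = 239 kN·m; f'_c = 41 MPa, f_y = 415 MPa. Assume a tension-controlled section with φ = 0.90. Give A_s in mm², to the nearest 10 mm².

M_n = M_u/φ = 239/0.90 = 265.556 kN·m.
With M_n = 0.85 f'_c a b (d − a/2), solve the quadratic for a:
a = d − √(d² − 2M_n/(0.85 f'_c b)) = 425 − √(425² − 2 × 265.556×10⁶/(0.85 × 41 × 355)) = 53.93 mm.
A_s = 0.85 f'_c a b / f_y = 0.85 × 41 × 53.93 × 355 / 415 = 1607.7 mm².

A_s ≈ 1610 mm²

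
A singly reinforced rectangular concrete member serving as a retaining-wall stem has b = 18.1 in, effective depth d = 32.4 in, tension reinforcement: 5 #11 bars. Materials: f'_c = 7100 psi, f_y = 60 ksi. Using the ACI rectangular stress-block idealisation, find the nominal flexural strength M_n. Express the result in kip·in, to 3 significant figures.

M_n ≈ 14200 kip·in

A_s = 5 × 1.56 = 7.8 in².
T = A_s f_y = 7.8 × 60 = 468 kips.
a = T/(0.85 f'_c b) = 468/(0.85 × 7.1 × 18.1) = 4.284 in.
M_n = T(d − a/2) = 468 × (32.4 − 2.142) = 14160.7 kip·in.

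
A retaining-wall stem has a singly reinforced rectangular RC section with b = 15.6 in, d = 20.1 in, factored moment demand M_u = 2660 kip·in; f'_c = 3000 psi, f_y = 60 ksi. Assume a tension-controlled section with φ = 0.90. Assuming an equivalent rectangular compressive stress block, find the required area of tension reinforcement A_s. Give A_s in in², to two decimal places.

A_s ≈ 2.73 in²

M_n = M_u/φ = 2660/0.90 = 2955.56 kip·in.
From M_n = 0.85 f'_c a b (d − a/2):
a = d − √(d² − 2M_n/(0.85 f'_c b)) = 20.1 − √(20.1² − 2 × 2955.56/(0.85 × 3 × 15.6)) = 4.118 in.
A_s = 0.85 f'_c a b / f_y = 0.85 × 3 × 4.118 × 15.6 / 60 = 2.730 in².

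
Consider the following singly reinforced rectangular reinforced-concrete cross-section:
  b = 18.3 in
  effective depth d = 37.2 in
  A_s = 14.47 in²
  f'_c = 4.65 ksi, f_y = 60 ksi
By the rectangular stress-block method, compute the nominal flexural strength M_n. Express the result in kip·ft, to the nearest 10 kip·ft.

M_n ≈ 2260 kip·ft

T = A_s f_y = 14.47 × 60 = 868.2 kips.
a = T/(0.85 f'_c b) = 868.2/(0.85 × 4.65 × 18.3) = 12.003 in.
M_n = T(d − a/2) = 868.2 × (37.2 − 6.0015) = 27086.5 kip·in = 27086.5/12 = 2257.21 kip·ft.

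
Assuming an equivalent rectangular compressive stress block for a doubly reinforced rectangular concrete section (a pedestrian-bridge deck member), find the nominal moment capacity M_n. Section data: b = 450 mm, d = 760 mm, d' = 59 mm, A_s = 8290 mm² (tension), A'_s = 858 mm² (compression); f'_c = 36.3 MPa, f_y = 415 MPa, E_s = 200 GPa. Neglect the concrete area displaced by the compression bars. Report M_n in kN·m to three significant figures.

M_n ≈ 2250 kN·m

Assume both tension and compression steel yield.
Net tension couple steel: A_s − A'_s = 7432 mm².
a = (A_s − A'_s) f_y / (0.85 f'_c b) = 3084280/(0.85 × 36.3 × 450) = 222.13 mm.
c = a/β₁ = 222.13/0.791 = 280.82 mm; ε'_s = 0.003(c − d')/c = 0.0024 ≥ f_y/E_s = 0.0021, so compression steel does yield.
M_n = (A_s − A'_s) f_y (d − a/2) + A'_s f_y (d − d') = [3084280 × (760 − 111.065) + 356070 × (760 − 59)] × 10⁻⁶ = 2001.50 + 249.61 = 2251.11 kN·m.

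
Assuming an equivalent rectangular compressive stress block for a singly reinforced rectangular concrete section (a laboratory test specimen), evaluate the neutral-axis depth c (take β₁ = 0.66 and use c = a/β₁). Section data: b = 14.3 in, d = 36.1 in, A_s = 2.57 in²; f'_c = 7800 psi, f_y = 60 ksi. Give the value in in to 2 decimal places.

c ≈ 2.46 in

T = A_s f_y = 2.57 × 60 = 154.2 kips.
a = T/(0.85 f'_c b) = 154.2/(0.85 × 7.8 × 14.3) = 1.6264 in.
With β₁ = 0.66, c = a/β₁ = 1.6264/0.66 = 2.46 in.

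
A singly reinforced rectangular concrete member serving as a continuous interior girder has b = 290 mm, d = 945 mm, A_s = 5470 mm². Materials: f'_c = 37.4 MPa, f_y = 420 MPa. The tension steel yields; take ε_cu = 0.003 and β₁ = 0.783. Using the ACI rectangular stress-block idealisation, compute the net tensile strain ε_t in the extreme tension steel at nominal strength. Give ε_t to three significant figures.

ε_t ≈ 0.00591

a = A_s f_y/(0.85 f'_c b) = 249.20 mm.
β₁ = 0.783, so c = a/β₁ = 249.20/0.783 = 318.26 mm.
From the linear strain diagram with ε_cu = 0.003: ε_t = 0.003 (d − c)/c = 0.003 × (945 − 318.26)/318.26 = 0.00591.
Since ε_t ≥ 0.005, the section is tension-controlled.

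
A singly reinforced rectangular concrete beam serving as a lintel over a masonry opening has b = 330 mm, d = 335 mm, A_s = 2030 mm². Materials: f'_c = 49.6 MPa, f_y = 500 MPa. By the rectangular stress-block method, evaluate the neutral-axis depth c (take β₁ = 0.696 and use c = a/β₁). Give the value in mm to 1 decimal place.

c ≈ 104.8 mm

T = A_s f_y = 2030 × 500 = 1015000 N = 1015 kN.
Setting C = 0.85 f'_c a b equal to T: a = 1015000/(0.85 × 49.6 × 330) = 72.954 mm.
With β₁ = 0.696, c = a/β₁ = 72.954/0.696 = 104.8 mm.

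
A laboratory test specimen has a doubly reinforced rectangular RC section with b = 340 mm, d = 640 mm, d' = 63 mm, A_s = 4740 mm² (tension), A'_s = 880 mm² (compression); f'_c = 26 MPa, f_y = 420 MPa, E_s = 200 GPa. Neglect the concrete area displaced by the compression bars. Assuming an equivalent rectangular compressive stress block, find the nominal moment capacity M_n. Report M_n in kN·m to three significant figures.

Assume both tension and compression steel yield.
Net tension couple steel: A_s − A'_s = 3860 mm².
a = (A_s − A'_s) f_y / (0.85 f'_c b) = 1621200/(0.85 × 26 × 340) = 215.76 mm.
c = a/β₁ = 215.76/0.85 = 253.84 mm; ε'_s = 0.003(c − d')/c = 0.0023 ≥ f_y/E_s = 0.0021, so compression steel does yield.
M_n = (A_s − A'_s) f_y (d − a/2) + A'_s f_y (d − d') = [1621200 × (640 − 107.88) + 369600 × (640 − 63)] × 10⁻⁶ = 862.67 + 213.26 = 1075.93 kN·m.

M_n ≈ 1080 kN·m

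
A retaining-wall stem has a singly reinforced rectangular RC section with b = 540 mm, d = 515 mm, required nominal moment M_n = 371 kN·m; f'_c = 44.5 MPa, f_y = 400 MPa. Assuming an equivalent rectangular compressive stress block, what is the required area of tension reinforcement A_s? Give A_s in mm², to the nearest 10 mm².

A_s ≈ 1870 mm²

With M_n = 0.85 f'_c a b (d − a/2), solve the quadratic for a:
a = d − √(d² − 2M_n/(0.85 f'_c b)) = 515 − √(515² − 2 × 371×10⁶/(0.85 × 44.5 × 540)) = 36.57 mm.
A_s = 0.85 f'_c a b / f_y = 0.85 × 44.5 × 36.57 × 540 / 400 = 1867.4 mm².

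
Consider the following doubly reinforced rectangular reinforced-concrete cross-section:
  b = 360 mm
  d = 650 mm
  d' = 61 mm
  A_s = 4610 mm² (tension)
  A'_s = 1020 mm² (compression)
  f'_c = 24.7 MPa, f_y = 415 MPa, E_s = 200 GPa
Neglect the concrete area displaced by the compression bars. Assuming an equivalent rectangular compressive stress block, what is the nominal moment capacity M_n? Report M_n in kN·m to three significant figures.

M_n ≈ 1070 kN·m

Assume both tension and compression steel yield.
Net tension couple steel: A_s − A'_s = 3590 mm².
a = (A_s − A'_s) f_y / (0.85 f'_c b) = 1489850/(0.85 × 24.7 × 360) = 197.12 mm.
c = a/β₁ = 197.12/0.85 = 231.91 mm; ε'_s = 0.003(c − d')/c = 0.0022 ≥ f_y/E_s = 0.0021, so compression steel does yield.
M_n = (A_s − A'_s) f_y (d − a/2) + A'_s f_y (d − d') = [1489850 × (650 − 98.56) + 423300 × (650 − 61)] × 10⁻⁶ = 821.56 + 249.32 = 1070.88 kN·m.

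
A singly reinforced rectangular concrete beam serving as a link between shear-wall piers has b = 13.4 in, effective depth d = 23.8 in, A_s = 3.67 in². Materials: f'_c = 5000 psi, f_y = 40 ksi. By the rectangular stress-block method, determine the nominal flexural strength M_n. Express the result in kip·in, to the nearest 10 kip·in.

T = A_s f_y = 3.67 × 40 = 146.8 kips.
a = T/(0.85 f'_c b) = 146.8/(0.85 × 5 × 13.4) = 2.578 in.
M_n = T(d − a/2) = 146.8 × (23.8 − 1.289) = 3304.6 kip·in.

M_n ≈ 3300 kip·in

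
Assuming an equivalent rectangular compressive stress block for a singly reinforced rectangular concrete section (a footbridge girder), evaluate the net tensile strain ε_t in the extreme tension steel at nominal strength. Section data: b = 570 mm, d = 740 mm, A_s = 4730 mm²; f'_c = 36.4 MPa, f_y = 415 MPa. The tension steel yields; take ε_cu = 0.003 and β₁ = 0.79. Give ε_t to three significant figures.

ε_t ≈ 0.0128

a = A_s f_y/(0.85 f'_c b) = 111.30 mm.
β₁ = 0.79, so c = a/β₁ = 111.30/0.79 = 140.89 mm.
From the linear strain diagram with ε_cu = 0.003: ε_t = 0.003 (d − c)/c = 0.003 × (740 − 140.89)/140.89 = 0.0128.
Since ε_t ≥ 0.005, the section is tension-controlled.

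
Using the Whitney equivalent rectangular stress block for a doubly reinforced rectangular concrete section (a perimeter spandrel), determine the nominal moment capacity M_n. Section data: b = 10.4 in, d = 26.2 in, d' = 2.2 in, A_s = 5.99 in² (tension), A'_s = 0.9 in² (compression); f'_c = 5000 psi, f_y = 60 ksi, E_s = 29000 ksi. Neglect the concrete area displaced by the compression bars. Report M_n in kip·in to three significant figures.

M_n ≈ 8240 kip·in

Assume both steels yield.
a = (A_s − A'_s) f_y/(0.85 f'_c b) = (5.99 − 0.9) × 60/(0.85 × 5 × 10.4) = 6.910 in.
c = a/β₁ = 6.910/0.8 = 8.638 in; ε'_s = 0.003(c − d')/c = 0.0022 ≥ ε_y = 0.0021, so the compression steel yields.
M_n = (A_s − A'_s) f_y (d − a/2) + A'_s f_y (d − d') = 305.4 × (26.2 − 3.455) + 54 × (26.2 − 2.2) = 6946.3 + 1296.0 = 8242.3 kip·in.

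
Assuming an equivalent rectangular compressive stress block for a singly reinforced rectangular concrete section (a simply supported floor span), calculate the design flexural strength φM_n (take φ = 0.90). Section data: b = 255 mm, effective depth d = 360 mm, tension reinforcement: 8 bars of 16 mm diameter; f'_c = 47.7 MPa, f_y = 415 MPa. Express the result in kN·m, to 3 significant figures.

A_s = 8 × 201 = 1608 mm².
T = A_s f_y = 1608 × 415 = 667320 N = 667.32 kN.
From C = T: a = T/(0.85 f'_c b) = 667320/(0.85 × 47.7 × 255) = 64.54 mm.
M_n = T(d − a/2) = 667.32 kN × (360 − 32.27) mm = 218.70 kN·m.
φM_n = 0.90 × 218.70 = 196.83 kN·m.

φM_n ≈ 197 kN·m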